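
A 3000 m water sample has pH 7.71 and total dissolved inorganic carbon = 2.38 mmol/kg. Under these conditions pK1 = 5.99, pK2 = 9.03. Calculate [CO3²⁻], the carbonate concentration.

α₂ = 1 / (1 + [H⁺]/K2 + [H⁺]²/(K1K2)) = 1 / (1 + 10^+1.32 + 10^-0.40)
   = 1 / (1 + 20.893 + 0.39811) = 1/22.291 = 0.04486
[CO3²⁻] = α₂ × DIC = 0.04486 × 2.38 = 0.107 mmol/kg

[CO3²⁻] = 0.107 mmol/kg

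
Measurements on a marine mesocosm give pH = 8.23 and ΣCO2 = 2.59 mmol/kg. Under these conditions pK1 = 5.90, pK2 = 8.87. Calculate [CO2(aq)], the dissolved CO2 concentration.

α₀ = 1 / (1 + K1/[H⁺] + K1K2/[H⁺]²) = 1 / (1 + 10^+2.33 + 10^+1.69)
   = 1 / (1 + 213.80 + 48.978) = 1/263.77 = 0.003791
[CO2*] = α₀ × DIC = 0.003791 × 2.59 = 0.00982 mmol/kg = 9.82 μmol/kg

[CO2*] = 9.82 μmol/kg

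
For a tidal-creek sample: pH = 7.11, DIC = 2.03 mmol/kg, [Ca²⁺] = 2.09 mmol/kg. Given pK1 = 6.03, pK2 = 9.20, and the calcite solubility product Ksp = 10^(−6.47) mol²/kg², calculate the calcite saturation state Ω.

α₂ = 1 / (1 + [H⁺]/K2 + [H⁺]²/(K1K2)) = 1 / (1 + 10^+2.09 + 10^+1.01)
   = 1 / (1 + 123.03 + 10.233) = 1/134.26 = 0.007448
[CO3²⁻] = α₂ × DIC = 0.007448 × 2.03 = 0.01512 mmol/kg = 15.12 μmol/kg
Ksp = 10^(−6.47) = 3.388×10^-7
Ω = [Ca²⁺][CO3²⁻]/Ksp = (2.09×10^-3)(1.512×10^-5) / 3.388×10^-7 = 0.0933

Ω = 0.0933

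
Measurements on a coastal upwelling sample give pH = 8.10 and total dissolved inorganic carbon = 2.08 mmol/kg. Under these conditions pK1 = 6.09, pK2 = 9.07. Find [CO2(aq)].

[CO2*] = 18.2 μmol/kg

α₀ = 1 / (1 + K1/[H⁺] + K1K2/[H⁺]²) = 1 / (1 + 10^+2.01 + 10^+1.04)
   = 1 / (1 + 102.33 + 10.965) = 1/114.29 = 0.008749
[CO2*] = α₀ × DIC = 0.008749 × 2.08 = 0.0182 mmol/kg = 18.2 μmol/kg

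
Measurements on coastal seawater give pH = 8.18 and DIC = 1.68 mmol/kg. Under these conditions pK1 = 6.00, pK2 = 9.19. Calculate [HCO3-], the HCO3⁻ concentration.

[HCO3⁻] = 1.52 mmol/kg

α₁ = 1 / (1 + [H⁺]/K1 + K2/[H⁺]) = 1 / (1 + 10^-2.18 + 10^-1.01)
   = 1 / (1 + 0.0066069 + 0.097724) = 1/1.1043 = 0.9055
[HCO3⁻] = α₁ × DIC = 0.9055 × 1.68 = 1.52 mmol/kg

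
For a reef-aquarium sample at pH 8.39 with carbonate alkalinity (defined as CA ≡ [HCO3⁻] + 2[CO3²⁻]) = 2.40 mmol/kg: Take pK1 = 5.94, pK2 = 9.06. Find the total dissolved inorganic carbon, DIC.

DIC = 2.05 mmol/kg

CA = [HCO3⁻] + 2[CO3²⁻] = (α₁ + 2α₂)·DIC
At pH 8.39: [H⁺]/K1 = 10^-2.45 = 0.0035481, K2/[H⁺] = 10^-0.67 = 0.21380
α₁ = 1/(1 + 0.0035481 + 0.21380) = 1/1.2173 = 0.8215; α₂ = α₁·K2/[H⁺] = 0.1756
α₁ + 2α₂ = 1.1727
DIC = CA / (α₁ + 2α₂) = 2.40 / 1.1727 = 2.05 mmol/kg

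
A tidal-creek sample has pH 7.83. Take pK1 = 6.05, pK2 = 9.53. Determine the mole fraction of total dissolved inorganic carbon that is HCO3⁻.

α₁ = 0.965

α₁ = 1 / (1 + [H⁺]/K1 + K2/[H⁺]) = 1 / (1 + 10^-1.78 + 10^-1.70)
   = 1 / (1 + 0.016596 + 0.019953) = 1/1.0365 = 0.9647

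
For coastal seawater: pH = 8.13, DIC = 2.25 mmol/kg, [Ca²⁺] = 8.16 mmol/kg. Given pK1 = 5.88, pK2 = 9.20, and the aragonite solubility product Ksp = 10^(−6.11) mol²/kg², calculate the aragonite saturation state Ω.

Ω = 1.85

α₂ = 1 / (1 + [H⁺]/K2 + [H⁺]²/(K1K2)) = 1 / (1 + 10^+1.07 + 10^-1.18)
   = 1 / (1 + 11.749 + 0.066069) = 1/12.815 = 0.07803
[CO3²⁻] = α₂ × DIC = 0.07803 × 2.25 = 0.1756 mmol/kg
Ksp = 10^(−6.11) = 7.762×10^-7
Ω = [Ca²⁺][CO3²⁻]/Ksp = (8.16×10^-3)(1.756×10^-4) / 7.762×10^-7 = 1.85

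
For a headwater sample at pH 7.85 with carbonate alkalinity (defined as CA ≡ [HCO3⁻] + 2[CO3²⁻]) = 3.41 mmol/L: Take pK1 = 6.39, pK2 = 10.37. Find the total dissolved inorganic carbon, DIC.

CA = [HCO3⁻] + 2[CO3²⁻] = (α₁ + 2α₂)·DIC
At pH 7.85: [H⁺]/K1 = 10^-1.46 = 0.034674, K2/[H⁺] = 10^-2.52 = 0.0030200
α₁ = 1/(1 + 0.034674 + 0.0030200) = 1/1.0377 = 0.9637; α₂ = α₁·K2/[H⁺] = 0.002910
α₁ + 2α₂ = 0.9695
DIC = CA / (α₁ + 2α₂) = 3.41 / 0.9695 = 3.52 mmol/L

DIC = 3.52 mmol/L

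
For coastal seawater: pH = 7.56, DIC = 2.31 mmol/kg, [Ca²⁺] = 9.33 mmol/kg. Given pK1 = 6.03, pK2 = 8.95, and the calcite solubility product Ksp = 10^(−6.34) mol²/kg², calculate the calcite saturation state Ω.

Ω = 1.79

α₂ = 1 / (1 + [H⁺]/K2 + [H⁺]²/(K1K2)) = 1 / (1 + 10^+1.39 + 10^-0.14)
   = 1 / (1 + 24.547 + 0.72444) = 1/26.272 = 0.03806
[CO3²⁻] = α₂ × DIC = 0.03806 × 2.31 = 0.08793 mmol/kg
Ksp = 10^(−6.34) = 4.571×10^-7
Ω = [Ca²⁺][CO3²⁻]/Ksp = (9.33×10^-3)(8.793×10^-5) / 4.571×10^-7 = 1.79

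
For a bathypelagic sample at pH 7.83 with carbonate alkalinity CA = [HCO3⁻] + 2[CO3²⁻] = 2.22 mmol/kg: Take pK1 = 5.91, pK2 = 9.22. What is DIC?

CA = [HCO3⁻] + 2[CO3²⁻] = (α₁ + 2α₂)·DIC
At pH 7.83: [H⁺]/K1 = 10^-1.92 = 0.012023, K2/[H⁺] = 10^-1.39 = 0.040738
α₁ = 1/(1 + 0.012023 + 0.040738) = 1/1.0528 = 0.9499; α₂ = α₁·K2/[H⁺] = 0.03870
α₁ + 2α₂ = 1.0273
DIC = CA / (α₁ + 2α₂) = 2.22 / 1.0273 = 2.16 mmol/kg

DIC = 2.16 mmol/kg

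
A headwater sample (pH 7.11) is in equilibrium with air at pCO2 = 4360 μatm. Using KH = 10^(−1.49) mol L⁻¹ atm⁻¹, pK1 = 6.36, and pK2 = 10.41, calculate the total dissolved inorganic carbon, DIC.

DIC = 0.935 mmol/L

[CO2*] = KH · pCO2 = 10^(−1.49) × 4360×10^-6 = 1.411×10^-4 mol/L
α₀ = 1/(1 + K1/[H⁺] + K1K2/[H⁺]²) = 1/(1 + 10^+0.75 + 10^-2.55) = 0.1509
DIC = [CO2*]/α₀ = 1.411×10^-4 / 0.1509 = 0.935 mmol/L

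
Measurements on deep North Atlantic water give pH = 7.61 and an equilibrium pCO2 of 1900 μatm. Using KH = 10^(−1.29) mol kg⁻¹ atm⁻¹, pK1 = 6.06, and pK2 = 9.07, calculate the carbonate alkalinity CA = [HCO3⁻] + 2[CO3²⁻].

CA = 3.70 mmol/kg

[CO2*] = KH · pCO2 = 10^(−1.29) × 1900×10^-6 = 9.744×10^-5 mol/kg
α₀ = 1/(1 + K1/[H⁺] + K1K2/[H⁺]²) = 1/(1 + 10^+1.55 + 10^+0.09) = 0.02652
DIC = [CO2*]/α₀ = 9.744×10^-5 / 0.02652 = 3.675 mmol/kg
CA = (α₁ + 2α₂)·DIC = (0.9409 + 2×0.03262) × 3.675 = 3.70 mmol/kg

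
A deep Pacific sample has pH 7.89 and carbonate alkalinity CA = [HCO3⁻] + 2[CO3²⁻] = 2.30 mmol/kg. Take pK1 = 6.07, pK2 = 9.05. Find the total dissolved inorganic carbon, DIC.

DIC = 2.19 mmol/kg

CA = [HCO3⁻] + 2[CO3²⁻] = (α₁ + 2α₂)·DIC
At pH 7.89: [H⁺]/K1 = 10^-1.82 = 0.015136, K2/[H⁺] = 10^-1.16 = 0.069183
α₁ = 1/(1 + 0.015136 + 0.069183) = 1/1.0843 = 0.9222; α₂ = α₁·K2/[H⁺] = 0.06380
α₁ + 2α₂ = 1.0498
DIC = CA / (α₁ + 2α₂) = 2.30 / 1.0498 = 2.19 mmol/kg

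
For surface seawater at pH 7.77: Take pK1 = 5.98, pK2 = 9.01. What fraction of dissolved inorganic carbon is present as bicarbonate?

α₁ = 1 / (1 + [H⁺]/K1 + K2/[H⁺]) = 1 / (1 + 10^-1.79 + 10^-1.24)
   = 1 / (1 + 0.016218 + 0.057544) = 1/1.0738 = 0.9313

α₁ = 0.931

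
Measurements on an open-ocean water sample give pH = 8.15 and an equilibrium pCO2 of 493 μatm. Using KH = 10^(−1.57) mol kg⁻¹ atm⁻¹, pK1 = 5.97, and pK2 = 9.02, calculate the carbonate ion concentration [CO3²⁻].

[CO2*] = KH · pCO2 = 10^(−1.57) × 493×10^-6 = 1.327×10^-5 mol/kg
α₀ = 1/(1 + K1/[H⁺] + K1K2/[H⁺]²) = 1/(1 + 10^+2.18 + 10^+1.31) = 0.005788
DIC = [CO2*]/α₀ = 1.327×10^-5 / 0.005788 = 2.293 mmol/kg
[CO3²⁻] = α₂·DIC; α₂ = 0.1182, so [CO3²⁻] = 0.1182 × 2.293 = 0.271 mmol/kg

[CO3²⁻] = 0.271 mmol/kg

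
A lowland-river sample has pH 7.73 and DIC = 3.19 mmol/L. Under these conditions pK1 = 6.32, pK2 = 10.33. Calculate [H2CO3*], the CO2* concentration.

[CO2*] = 0.119 mmol/L

α₀ = 1 / (1 + K1/[H⁺] + K1K2/[H⁺]²) = 1 / (1 + 10^+1.41 + 10^-1.19)
   = 1 / (1 + 25.704 + 0.064565) = 1/26.769 = 0.03736
[CO2*] = α₀ × DIC = 0.03736 × 3.19 = 0.119 mmol/L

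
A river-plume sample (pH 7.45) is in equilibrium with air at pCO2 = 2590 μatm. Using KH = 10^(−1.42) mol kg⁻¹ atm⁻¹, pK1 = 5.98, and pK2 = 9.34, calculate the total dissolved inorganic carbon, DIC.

DIC = 3.04 mmol/kg

[CO2*] = KH · pCO2 = 10^(−1.42) × 2590×10^-6 = 9.847×10^-5 mol/kg
α₀ = 1/(1 + K1/[H⁺] + K1K2/[H⁺]²) = 1/(1 + 10^+1.47 + 10^-0.42) = 0.03237
DIC = [CO2*]/α₀ = 9.847×10^-5 / 0.03237 = 3.04 mmol/kg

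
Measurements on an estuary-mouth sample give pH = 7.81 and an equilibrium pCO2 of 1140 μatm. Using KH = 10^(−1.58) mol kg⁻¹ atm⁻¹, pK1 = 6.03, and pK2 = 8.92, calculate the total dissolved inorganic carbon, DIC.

DIC = 1.98 mmol/kg

[CO2*] = KH · pCO2 = 10^(−1.58) × 1140×10^-6 = 2.999×10^-5 mol/kg
α₀ = 1/(1 + K1/[H⁺] + K1K2/[H⁺]²) = 1/(1 + 10^+1.78 + 10^+0.67) = 0.01517
DIC = [CO2*]/α₀ = 2.999×10^-5 / 0.01517 = 1.98 mmol/kg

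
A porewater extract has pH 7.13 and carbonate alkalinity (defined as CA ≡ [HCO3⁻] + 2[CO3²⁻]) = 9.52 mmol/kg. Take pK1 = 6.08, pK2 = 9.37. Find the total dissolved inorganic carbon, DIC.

DIC = 10.3 mmol/kg

CA = [HCO3⁻] + 2[CO3²⁻] = (α₁ + 2α₂)·DIC
At pH 7.13: [H⁺]/K1 = 10^-1.05 = 0.089125, K2/[H⁺] = 10^-2.24 = 0.0057544
α₁ = 1/(1 + 0.089125 + 0.0057544) = 1/1.0949 = 0.9133; α₂ = α₁·K2/[H⁺] = 0.005256
α₁ + 2α₂ = 0.9239
DIC = CA / (α₁ + 2α₂) = 9.52 / 0.9239 = 10.3 mmol/kg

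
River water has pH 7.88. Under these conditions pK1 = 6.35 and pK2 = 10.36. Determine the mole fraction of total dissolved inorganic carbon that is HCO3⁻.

α₁ = 0.968

α₁ = 1 / (1 + [H⁺]/K1 + K2/[H⁺]) = 1 / (1 + 10^-1.53 + 10^-2.48)
   = 1 / (1 + 0.029512 + 0.0033113) = 1/1.0328 = 0.9682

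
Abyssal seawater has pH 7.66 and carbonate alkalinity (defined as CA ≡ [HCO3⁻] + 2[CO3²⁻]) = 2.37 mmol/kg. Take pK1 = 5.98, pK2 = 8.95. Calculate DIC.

DIC = 2.30 mmol/kg

CA = [HCO3⁻] + 2[CO3²⁻] = (α₁ + 2α₂)·DIC
At pH 7.66: [H⁺]/K1 = 10^-1.68 = 0.020893, K2/[H⁺] = 10^-1.29 = 0.051286
α₁ = 1/(1 + 0.020893 + 0.051286) = 1/1.0722 = 0.9327; α₂ = α₁·K2/[H⁺] = 0.04783
α₁ + 2α₂ = 1.0283
DIC = CA / (α₁ + 2α₂) = 2.37 / 1.0283 = 2.30 mmol/kg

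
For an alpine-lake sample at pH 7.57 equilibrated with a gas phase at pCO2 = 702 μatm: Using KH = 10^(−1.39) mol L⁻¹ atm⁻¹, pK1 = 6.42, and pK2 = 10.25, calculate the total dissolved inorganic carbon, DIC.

[CO2*] = KH · pCO2 = 10^(−1.39) × 702×10^-6 = 2.860×10^-5 mol/L
α₀ = 1/(1 + K1/[H⁺] + K1K2/[H⁺]²) = 1/(1 + 10^+1.15 + 10^-1.53) = 0.06599
DIC = [CO2*]/α₀ = 2.860×10^-5 / 0.06599 = 0.433 mmol/L

DIC = 0.433 mmol/L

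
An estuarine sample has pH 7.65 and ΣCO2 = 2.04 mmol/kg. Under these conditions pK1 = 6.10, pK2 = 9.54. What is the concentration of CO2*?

α₀ = 1 / (1 + K1/[H⁺] + K1K2/[H⁺]²) = 1 / (1 + 10^+1.55 + 10^-0.34)
   = 1 / (1 + 35.481 + 0.45709) = 1/36.938 = 0.02707
[CO2*] = α₀ × DIC = 0.02707 × 2.04 = 0.0552 mmol/kg

[CO2*] = 0.0552 mmol/kg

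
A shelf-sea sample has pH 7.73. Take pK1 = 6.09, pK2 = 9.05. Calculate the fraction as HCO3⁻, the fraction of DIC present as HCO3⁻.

α₁ = 0.934

α₁ = 1 / (1 + [H⁺]/K1 + K2/[H⁺]) = 1 / (1 + 10^-1.64 + 10^-1.32)
   = 1 / (1 + 0.022909 + 0.047863) = 1/1.0708 = 0.9339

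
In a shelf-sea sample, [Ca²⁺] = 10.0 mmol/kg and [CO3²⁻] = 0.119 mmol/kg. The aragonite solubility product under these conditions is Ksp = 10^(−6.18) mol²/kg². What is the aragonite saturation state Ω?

Ksp = 10^(−6.18) = 6.607×10^-7
Ω = [Ca²⁺][CO3²⁻]/Ksp = (10.0×10^-3)(0.119×10^-3) / 6.607×10^-7 = 1.80

Ω = 1.80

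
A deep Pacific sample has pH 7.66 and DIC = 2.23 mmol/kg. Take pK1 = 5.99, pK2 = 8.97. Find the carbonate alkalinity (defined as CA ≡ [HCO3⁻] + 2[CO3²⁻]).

CA = 2.29 mmol/kg

CA = [HCO3⁻] + 2[CO3²⁻] = (α₁ + 2α₂)·DIC
At pH 7.66: [H⁺]/K1 = 10^-1.67 = 0.021380, K2/[H⁺] = 10^-1.31 = 0.048978
α₁ = 1/(1 + 0.021380 + 0.048978) = 1/1.0704 = 0.9343; α₂ = α₁·K2/[H⁺] = 0.04576
α₁ + 2α₂ = 1.0258
CA = 1.0258 × 2.23 = 2.29 mmol/kg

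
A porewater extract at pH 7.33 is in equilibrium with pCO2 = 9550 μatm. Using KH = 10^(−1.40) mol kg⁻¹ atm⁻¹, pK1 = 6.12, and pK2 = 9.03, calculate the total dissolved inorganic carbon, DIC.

DIC = 6.67 mmol/kg

[CO2*] = KH · pCO2 = 10^(−1.40) × 9550×10^-6 = 3.802×10^-4 mol/kg
α₀ = 1/(1 + K1/[H⁺] + K1K2/[H⁺]²) = 1/(1 + 10^+1.21 + 10^-0.49) = 0.05701
DIC = [CO2*]/α₀ = 3.802×10^-4 / 0.05701 = 6.67 mmol/kg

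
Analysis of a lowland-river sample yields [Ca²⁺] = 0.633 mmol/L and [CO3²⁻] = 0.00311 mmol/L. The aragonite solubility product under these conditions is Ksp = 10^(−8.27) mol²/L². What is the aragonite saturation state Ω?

Ω = 0.367

Ksp = 10^(−8.27) = 5.370×10^-9
Ω = [Ca²⁺][CO3²⁻]/Ksp = (0.633×10^-3)(0.00311×10^-3) / 5.370×10^-9 = 0.367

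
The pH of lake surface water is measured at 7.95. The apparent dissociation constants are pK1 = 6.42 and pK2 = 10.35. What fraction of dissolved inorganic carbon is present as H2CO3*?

α₀ = 0.0286

α₀ = 1 / (1 + K1/[H⁺] + K1K2/[H⁺]²) = 1 / (1 + 10^+1.53 + 10^-0.87)
   = 1 / (1 + 33.884 + 0.13490) = 1/35.019 = 0.02856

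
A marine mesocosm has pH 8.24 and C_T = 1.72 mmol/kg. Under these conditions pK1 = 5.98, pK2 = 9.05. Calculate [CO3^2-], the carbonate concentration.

[CO3²⁻] = 0.230 mmol/kg

α₂ = 1 / (1 + [H⁺]/K2 + [H⁺]²/(K1K2)) = 1 / (1 + 10^+0.81 + 10^-1.45)
   = 1 / (1 + 6.4565 + 0.035481) = 1/7.4920 = 0.1335
[CO3²⁻] = α₂ × DIC = 0.1335 × 1.72 = 0.230 mmol/kg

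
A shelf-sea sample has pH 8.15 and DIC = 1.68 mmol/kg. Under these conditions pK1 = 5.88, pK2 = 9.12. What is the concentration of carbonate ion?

α₂ = 1 / (1 + [H⁺]/K2 + [H⁺]²/(K1K2)) = 1 / (1 + 10^+0.97 + 10^-1.30)
   = 1 / (1 + 9.3325 + 0.050119) = 1/10.383 = 0.09631
[CO3²⁻] = α₂ × DIC = 0.09631 × 1.68 = 0.162 mmol/kg

[CO3²⁻] = 0.162 mmol/kg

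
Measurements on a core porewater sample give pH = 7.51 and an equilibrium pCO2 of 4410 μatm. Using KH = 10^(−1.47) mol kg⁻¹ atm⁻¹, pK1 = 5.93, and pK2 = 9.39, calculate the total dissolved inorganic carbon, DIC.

[CO2*] = KH · pCO2 = 10^(−1.47) × 4410×10^-6 = 1.494×10^-4 mol/kg
α₀ = 1/(1 + K1/[H⁺] + K1K2/[H⁺]²) = 1/(1 + 10^+1.58 + 10^-0.30) = 0.02530
DIC = [CO2*]/α₀ = 1.494×10^-4 / 0.02530 = 5.91 mmol/kg

DIC = 5.91 mmol/kg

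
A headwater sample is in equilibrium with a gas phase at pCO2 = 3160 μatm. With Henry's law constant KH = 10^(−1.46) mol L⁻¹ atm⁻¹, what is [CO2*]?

[CO2*] = 110 μmol/L

KH = 10^(−1.46) = 3.467×10^-2 mol L⁻¹ atm⁻¹
[CO2*] = KH · pCO2 = 3.467×10^-2 × 3160×10^-6 atm = 1.10×10^-4 mol/L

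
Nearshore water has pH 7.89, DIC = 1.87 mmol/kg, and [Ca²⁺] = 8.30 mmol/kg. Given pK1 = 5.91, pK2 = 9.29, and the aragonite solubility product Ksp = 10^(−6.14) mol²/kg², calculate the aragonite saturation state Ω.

α₂ = 1 / (1 + [H⁺]/K2 + [H⁺]²/(K1K2)) = 1 / (1 + 10^+1.40 + 10^-0.58)
   = 1 / (1 + 25.119 + 0.26303) = 1/26.382 = 0.03790
[CO3²⁻] = α₂ × DIC = 0.03790 × 1.87 = 0.07088 mmol/kg
Ksp = 10^(−6.14) = 7.244×10^-7
Ω = [Ca²⁺][CO3²⁻]/Ksp = (8.30×10^-3)(7.088×10^-5) / 7.244×10^-7 = 0.812

Ω = 0.812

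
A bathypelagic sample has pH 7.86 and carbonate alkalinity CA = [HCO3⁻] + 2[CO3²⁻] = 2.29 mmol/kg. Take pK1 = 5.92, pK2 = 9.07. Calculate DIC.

CA = [HCO3⁻] + 2[CO3²⁻] = (α₁ + 2α₂)·DIC
At pH 7.86: [H⁺]/K1 = 10^-1.94 = 0.011482, K2/[H⁺] = 10^-1.21 = 0.061660
α₁ = 1/(1 + 0.011482 + 0.061660) = 1/1.0731 = 0.9318; α₂ = α₁·K2/[H⁺] = 0.05746
α₁ + 2α₂ = 1.0468
DIC = CA / (α₁ + 2α₂) = 2.29 / 1.0468 = 2.19 mmol/kg

DIC = 2.19 mmol/kg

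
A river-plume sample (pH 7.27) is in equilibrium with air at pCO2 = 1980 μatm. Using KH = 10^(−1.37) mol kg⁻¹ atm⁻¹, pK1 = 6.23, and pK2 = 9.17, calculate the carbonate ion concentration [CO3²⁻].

[CO3²⁻] = 11.7 μmol/kg

[CO2*] = KH · pCO2 = 10^(−1.37) × 1980×10^-6 = 8.446×10^-5 mol/kg
α₀ = 1/(1 + K1/[H⁺] + K1K2/[H⁺]²) = 1/(1 + 10^+1.04 + 10^-0.86) = 0.08263
DIC = [CO2*]/α₀ = 8.446×10^-5 / 0.08263 = 1.022 mmol/kg
[CO3²⁻] = α₂·DIC; α₂ = 0.01141, so [CO3²⁻] = 0.01141 × 1.022 = 0.0117 mmol/kg = 11.7 μmol/kg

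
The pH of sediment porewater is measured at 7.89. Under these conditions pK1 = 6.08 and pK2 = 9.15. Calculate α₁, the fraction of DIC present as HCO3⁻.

α₁ = 0.934

α₁ = 1 / (1 + [H⁺]/K1 + K2/[H⁺]) = 1 / (1 + 10^-1.81 + 10^-1.26)
   = 1 / (1 + 0.015488 + 0.054954) = 1/1.0704 = 0.9342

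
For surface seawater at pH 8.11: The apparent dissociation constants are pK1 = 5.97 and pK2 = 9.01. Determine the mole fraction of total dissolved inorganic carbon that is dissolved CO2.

α₀ = 0.00639

α₀ = 1 / (1 + K1/[H⁺] + K1K2/[H⁺]²) = 1 / (1 + 10^+2.14 + 10^+1.24)
   = 1 / (1 + 138.04 + 17.378) = 1/156.42 = 0.006393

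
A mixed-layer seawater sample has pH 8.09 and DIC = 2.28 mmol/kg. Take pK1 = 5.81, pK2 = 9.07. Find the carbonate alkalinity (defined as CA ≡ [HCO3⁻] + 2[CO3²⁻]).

CA = [HCO3⁻] + 2[CO3²⁻] = (α₁ + 2α₂)·DIC
At pH 8.09: [H⁺]/K1 = 10^-2.28 = 0.0052481, K2/[H⁺] = 10^-0.98 = 0.10471
α₁ = 1/(1 + 0.0052481 + 0.10471) = 1/1.1100 = 0.9009; α₂ = α₁·K2/[H⁺] = 0.09434
α₁ + 2α₂ = 1.0896
CA = 1.0896 × 2.28 = 2.48 mmol/kg

CA = 2.48 mmol/kg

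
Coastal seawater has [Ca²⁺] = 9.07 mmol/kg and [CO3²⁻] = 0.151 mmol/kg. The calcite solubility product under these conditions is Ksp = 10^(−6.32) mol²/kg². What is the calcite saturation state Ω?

Ksp = 10^(−6.32) = 4.786×10^-7
Ω = [Ca²⁺][CO3²⁻]/Ksp = (9.07×10^-3)(0.151×10^-3) / 4.786×10^-7 = 2.86

Ω = 2.86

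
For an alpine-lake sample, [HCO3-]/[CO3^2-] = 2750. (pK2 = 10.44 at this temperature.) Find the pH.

From K2 = [H⁺][CO3^2-]/[HCO3-]:  pH = pK2 − log₁₀([HCO3-]/[CO3^2-])
log₁₀(2750) = +3.439
pH = 10.44 − (+3.439) = 7.00

pH = 7.00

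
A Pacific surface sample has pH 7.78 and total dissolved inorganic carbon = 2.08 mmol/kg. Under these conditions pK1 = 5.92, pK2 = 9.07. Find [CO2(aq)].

α₀ = 1 / (1 + K1/[H⁺] + K1K2/[H⁺]²) = 1 / (1 + 10^+1.86 + 10^+0.57)
   = 1 / (1 + 72.444 + 3.7154) = 1/77.159 = 0.01296
[CO2*] = α₀ × DIC = 0.01296 × 2.08 = 0.0270 mmol/kg

[CO2*] = 0.0270 mmol/kg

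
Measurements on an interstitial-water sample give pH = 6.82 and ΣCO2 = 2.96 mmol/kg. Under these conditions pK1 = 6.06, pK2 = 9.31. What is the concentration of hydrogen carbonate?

α₁ = 1 / (1 + [H⁺]/K1 + K2/[H⁺]) = 1 / (1 + 10^-0.76 + 10^-2.49)
   = 1 / (1 + 0.17378 + 0.0032359) = 1/1.1770 = 0.8496
[HCO3⁻] = α₁ × DIC = 0.8496 × 2.96 = 2.51 mmol/kg

[HCO3⁻] = 2.51 mmol/kg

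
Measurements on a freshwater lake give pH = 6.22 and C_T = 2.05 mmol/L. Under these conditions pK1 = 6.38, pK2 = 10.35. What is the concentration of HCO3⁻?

α₁ = 1 / (1 + [H⁺]/K1 + K2/[H⁺]) = 1 / (1 + 10^+0.16 + 10^-4.13)
   = 1 / (1 + 1.4454 + 7.4131×10^-5) = 1/2.4455 = 0.4089
[HCO3⁻] = α₁ × DIC = 0.4089 × 2.05 = 0.838 mmol/L

[HCO3⁻] = 0.838 mmol/L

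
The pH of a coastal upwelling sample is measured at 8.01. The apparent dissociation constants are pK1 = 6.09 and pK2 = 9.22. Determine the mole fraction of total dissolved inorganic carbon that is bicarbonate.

α₁ = 0.931

α₁ = 1 / (1 + [H⁺]/K1 + K2/[H⁺]) = 1 / (1 + 10^-1.92 + 10^-1.21)
   = 1 / (1 + 0.012023 + 0.061660) = 1/1.0737 = 0.9314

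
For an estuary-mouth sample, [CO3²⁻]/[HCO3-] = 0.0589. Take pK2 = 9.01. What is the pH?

From K2 = [H⁺][CO3²⁻]/[HCO3-]:  pH = pK2 + log₁₀([CO3²⁻]/[HCO3-])
log₁₀(0.0589) = -1.230
pH = 9.01 + (-1.230) = 7.78

pH = 7.78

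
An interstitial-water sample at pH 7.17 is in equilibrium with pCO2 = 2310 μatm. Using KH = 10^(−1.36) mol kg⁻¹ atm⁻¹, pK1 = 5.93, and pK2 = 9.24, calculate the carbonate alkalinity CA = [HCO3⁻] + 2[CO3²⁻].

CA = 1.78 mmol/kg

[CO2*] = KH · pCO2 = 10^(−1.36) × 2310×10^-6 = 1.008×10^-4 mol/kg
α₀ = 1/(1 + K1/[H⁺] + K1K2/[H⁺]²) = 1/(1 + 10^+1.24 + 10^-0.83) = 0.05398
DIC = [CO2*]/α₀ = 1.008×10^-4 / 0.05398 = 1.868 mmol/kg
CA = (α₁ + 2α₂)·DIC = (0.9380 + 2×0.007984) × 1.868 = 1.78 mmol/kg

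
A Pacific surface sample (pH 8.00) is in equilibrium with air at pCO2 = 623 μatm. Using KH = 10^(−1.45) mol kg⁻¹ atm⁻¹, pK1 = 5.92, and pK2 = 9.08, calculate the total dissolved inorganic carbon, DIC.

DIC = 2.90 mmol/kg

[CO2*] = KH · pCO2 = 10^(−1.45) × 623×10^-6 = 2.210×10^-5 mol/kg
α₀ = 1/(1 + K1/[H⁺] + K1K2/[H⁺]²) = 1/(1 + 10^+2.08 + 10^+1.00) = 0.007620
DIC = [CO2*]/α₀ = 2.210×10^-5 / 0.007620 = 2.90 mmol/kg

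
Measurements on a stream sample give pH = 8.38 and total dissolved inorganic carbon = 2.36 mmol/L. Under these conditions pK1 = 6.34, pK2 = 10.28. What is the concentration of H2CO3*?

α₀ = 1 / (1 + K1/[H⁺] + K1K2/[H⁺]²) = 1 / (1 + 10^+2.04 + 10^+0.14)
   = 1 / (1 + 109.65 + 1.3804) = 1/112.03 = 0.008926
[CO2*] = α₀ × DIC = 0.008926 × 2.36 = 0.0211 mmol/L

[CO2*] = 0.0211 mmol/L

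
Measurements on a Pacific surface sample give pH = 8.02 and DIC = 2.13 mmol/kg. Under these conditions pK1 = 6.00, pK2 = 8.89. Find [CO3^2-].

α₂ = 1 / (1 + [H⁺]/K2 + [H⁺]²/(K1K2)) = 1 / (1 + 10^+0.87 + 10^-1.15)
   = 1 / (1 + 7.4131 + 0.070795) = 1/8.4839 = 0.1179
[CO3²⁻] = α₂ × DIC = 0.1179 × 2.13 = 0.251 mmol/kg

[CO3²⁻] = 0.251 mmol/kg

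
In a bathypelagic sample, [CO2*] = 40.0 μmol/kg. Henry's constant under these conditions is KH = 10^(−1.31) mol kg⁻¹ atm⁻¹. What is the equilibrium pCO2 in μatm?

KH = 10^(−1.31) = 4.898×10^-2 mol kg⁻¹ atm⁻¹
pCO2 = [CO2*]/KH = 40.0×10^-6 / 4.898×10^-2 = 8.17×10^-4 atm = 817 μatm

pCO2 = 817 μatm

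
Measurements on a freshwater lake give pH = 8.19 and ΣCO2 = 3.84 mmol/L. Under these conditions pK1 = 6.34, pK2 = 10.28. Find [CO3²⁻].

α₂ = 1 / (1 + [H⁺]/K2 + [H⁺]²/(K1K2)) = 1 / (1 + 10^+2.09 + 10^+0.24)
   = 1 / (1 + 123.03 + 1.7378) = 1/125.76 = 0.007951
[CO3²⁻] = α₂ × DIC = 0.007951 × 3.84 = 0.0305 mmol/L

[CO3²⁻] = 0.0305 mmol/L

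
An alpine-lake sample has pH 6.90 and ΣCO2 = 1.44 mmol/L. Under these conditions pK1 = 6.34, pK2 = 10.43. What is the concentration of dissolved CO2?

α₀ = 1 / (1 + K1/[H⁺] + K1K2/[H⁺]²) = 1 / (1 + 10^+0.56 + 10^-2.97)
   = 1 / (1 + 3.6308 + 0.0010715) = 1/4.6319 = 0.2159
[CO2*] = α₀ × DIC = 0.2159 × 1.44 = 0.311 mmol/L

[CO2*] = 0.311 mmol/L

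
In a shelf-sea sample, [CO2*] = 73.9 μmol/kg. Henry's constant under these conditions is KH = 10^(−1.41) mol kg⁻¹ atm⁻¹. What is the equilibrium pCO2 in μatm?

KH = 10^(−1.41) = 3.890×10^-2 mol kg⁻¹ atm⁻¹
pCO2 = [CO2*]/KH = 73.9×10^-6 / 3.890×10^-2 = 1.90×10^-3 atm = 1900 μatm

pCO2 = 1900 μatm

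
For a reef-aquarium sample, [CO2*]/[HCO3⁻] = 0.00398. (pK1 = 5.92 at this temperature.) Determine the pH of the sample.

pH = 8.32

From K1 = [H⁺][HCO3⁻]/[CO2*]:  pH = pK1 − log₁₀([CO2*]/[HCO3⁻])
log₁₀(0.00398) = -2.400
pH = 5.92 − (-2.400) = 8.32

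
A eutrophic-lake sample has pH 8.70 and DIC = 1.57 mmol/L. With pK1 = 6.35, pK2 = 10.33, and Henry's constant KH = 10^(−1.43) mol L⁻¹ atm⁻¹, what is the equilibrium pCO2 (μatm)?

pCO2 = 184 μatm

α₀ = 1 / (1 + K1/[H⁺] + K1K2/[H⁺]²) = 1 / (1 + 10^+2.35 + 10^+0.72)
   = 1 / (1 + 223.87 + 5.2481) = 1/230.12 = 0.004346
[CO2*] = α₀ × DIC = 0.004346 × 1.57 = 0.006823 mmol/L = 6.823 μmol/L
pCO2 = [CO2*]/KH = 6.823×10^-6 / 3.715×10^-2 = 184 μatm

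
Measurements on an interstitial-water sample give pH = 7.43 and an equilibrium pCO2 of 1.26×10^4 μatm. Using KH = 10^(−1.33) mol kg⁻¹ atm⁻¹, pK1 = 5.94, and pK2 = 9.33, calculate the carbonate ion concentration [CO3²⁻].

[CO3²⁻] = 0.229 mmol/kg

[CO2*] = KH · pCO2 = 10^(−1.33) × 1.26×10^4×10^-6 = 5.893×10^-4 mol/kg
α₀ = 1/(1 + K1/[H⁺] + K1K2/[H⁺]²) = 1/(1 + 10^+1.49 + 10^-0.41) = 0.03097
DIC = [CO2*]/α₀ = 5.893×10^-4 / 0.03097 = 19.03 mmol/kg
[CO3²⁻] = α₂·DIC; α₂ = 0.01205, so [CO3²⁻] = 0.01205 × 19.03 = 0.229 mmol/kg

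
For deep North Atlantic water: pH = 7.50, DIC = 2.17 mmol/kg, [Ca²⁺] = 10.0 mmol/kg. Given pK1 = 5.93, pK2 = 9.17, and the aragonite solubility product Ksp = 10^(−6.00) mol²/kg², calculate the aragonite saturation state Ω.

Ω = 0.443

α₂ = 1 / (1 + [H⁺]/K2 + [H⁺]²/(K1K2)) = 1 / (1 + 10^+1.67 + 10^+0.10)
   = 1 / (1 + 46.774 + 1.2589) = 1/49.032 = 0.02039
[CO3²⁻] = α₂ × DIC = 0.02039 × 2.17 = 0.04426 mmol/kg
Ksp = 10^(−6.00) = 1.000×10^-6
Ω = [Ca²⁺][CO3²⁻]/Ksp = (10.0×10^-3)(4.426×10^-5) / 1.000×10^-6 = 0.443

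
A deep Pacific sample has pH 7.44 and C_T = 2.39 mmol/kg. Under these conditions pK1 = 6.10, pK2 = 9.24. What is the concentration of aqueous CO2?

[CO2*] = 0.103 mmol/kg

α₀ = 1 / (1 + K1/[H⁺] + K1K2/[H⁺]²) = 1 / (1 + 10^+1.34 + 10^-0.46)
   = 1 / (1 + 21.878 + 0.34674) = 1/23.224 = 0.04306
[CO2*] = α₀ × DIC = 0.04306 × 2.39 = 0.103 mmol/kg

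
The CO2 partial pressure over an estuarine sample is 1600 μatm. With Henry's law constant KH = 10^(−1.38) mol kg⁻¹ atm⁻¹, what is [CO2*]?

[CO2*] = 66.7 μmol/kg

KH = 10^(−1.38) = 4.169×10^-2 mol kg⁻¹ atm⁻¹
[CO2*] = KH · pCO2 = 4.169×10^-2 × 1600×10^-6 atm = 6.67×10^-5 mol/kg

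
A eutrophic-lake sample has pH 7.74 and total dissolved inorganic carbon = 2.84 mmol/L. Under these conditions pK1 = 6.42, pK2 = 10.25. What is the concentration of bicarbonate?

[HCO3⁻] = 2.70 mmol/L

α₁ = 1 / (1 + [H⁺]/K1 + K2/[H⁺]) = 1 / (1 + 10^-1.32 + 10^-2.51)
   = 1 / (1 + 0.047863 + 0.0030903) = 1/1.0510 = 0.9515
[HCO3⁻] = α₁ × DIC = 0.9515 × 2.84 = 2.70 mmol/L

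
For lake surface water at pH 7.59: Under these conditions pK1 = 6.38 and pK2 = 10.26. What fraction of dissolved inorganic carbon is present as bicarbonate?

α₁ = 0.940

α₁ = 1 / (1 + [H⁺]/K1 + K2/[H⁺]) = 1 / (1 + 10^-1.21 + 10^-2.67)
   = 1 / (1 + 0.061660 + 0.0021380) = 1/1.0638 = 0.9400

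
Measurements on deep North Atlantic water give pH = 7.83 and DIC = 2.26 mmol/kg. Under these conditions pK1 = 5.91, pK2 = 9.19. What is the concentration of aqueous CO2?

[CO2*] = 0.0257 mmol/kg

α₀ = 1 / (1 + K1/[H⁺] + K1K2/[H⁺]²) = 1 / (1 + 10^+1.92 + 10^+0.56)
   = 1 / (1 + 83.176 + 3.6308) = 1/87.807 = 0.01139
[CO2*] = α₀ × DIC = 0.01139 × 2.26 = 0.0257 mmol/kg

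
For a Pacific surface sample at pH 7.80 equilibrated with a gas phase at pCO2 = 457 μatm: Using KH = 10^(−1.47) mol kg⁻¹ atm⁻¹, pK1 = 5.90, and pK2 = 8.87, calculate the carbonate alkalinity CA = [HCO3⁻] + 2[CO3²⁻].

CA = 1.44 mmol/kg

[CO2*] = KH · pCO2 = 10^(−1.47) × 457×10^-6 = 1.549×10^-5 mol/kg
α₀ = 1/(1 + K1/[H⁺] + K1K2/[H⁺]²) = 1/(1 + 10^+1.90 + 10^+0.83) = 0.01147
DIC = [CO2*]/α₀ = 1.549×10^-5 / 0.01147 = 1.350 mmol/kg
CA = (α₁ + 2α₂)·DIC = (0.9110 + 2×0.07754) × 1.350 = 1.44 mmol/kg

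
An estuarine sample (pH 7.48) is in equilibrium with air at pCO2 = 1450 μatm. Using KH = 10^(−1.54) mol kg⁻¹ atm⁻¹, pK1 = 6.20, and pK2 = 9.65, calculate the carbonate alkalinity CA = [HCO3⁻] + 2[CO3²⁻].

[CO2*] = KH · pCO2 = 10^(−1.54) × 1450×10^-6 = 4.182×10^-5 mol/kg
α₀ = 1/(1 + K1/[H⁺] + K1K2/[H⁺]²) = 1/(1 + 10^+1.28 + 10^-0.89) = 0.04955
DIC = [CO2*]/α₀ = 4.182×10^-5 / 0.04955 = 0.8440 mmol/kg
CA = (α₁ + 2α₂)·DIC = (0.9441 + 2×0.006383) × 0.8440 = 0.808 mmol/kg

CA = 0.808 mmol/kg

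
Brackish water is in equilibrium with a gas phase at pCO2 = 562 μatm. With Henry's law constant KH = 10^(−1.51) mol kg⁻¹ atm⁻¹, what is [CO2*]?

KH = 10^(−1.51) = 3.090×10^-2 mol kg⁻¹ atm⁻¹
[CO2*] = KH · pCO2 = 3.090×10^-2 × 562×10^-6 atm = 1.74×10^-5 mol/kg

[CO2*] = 17.4 μmol/kg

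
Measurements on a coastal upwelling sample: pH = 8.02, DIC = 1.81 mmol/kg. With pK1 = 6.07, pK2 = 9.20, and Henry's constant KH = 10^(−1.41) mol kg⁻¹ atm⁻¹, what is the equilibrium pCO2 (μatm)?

α₀ = 1 / (1 + K1/[H⁺] + K1K2/[H⁺]²) = 1 / (1 + 10^+1.95 + 10^+0.77)
   = 1 / (1 + 89.125 + 5.8884) = 1/96.014 = 0.01042
[CO2*] = α₀ × DIC = 0.01042 × 1.81 = 0.01885 mmol/kg = 18.85 μmol/kg
pCO2 = [CO2*]/KH = 1.885×10^-5 / 3.890×10^-2 = 485 μatm

pCO2 = 485 μatm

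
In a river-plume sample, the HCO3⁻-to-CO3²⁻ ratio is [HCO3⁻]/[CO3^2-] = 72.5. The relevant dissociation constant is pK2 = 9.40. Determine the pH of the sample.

pH = 7.54

From K2 = [H⁺][CO3^2-]/[HCO3⁻]:  pH = pK2 − log₁₀([HCO3⁻]/[CO3^2-])
log₁₀(72.5) = +1.860
pH = 9.40 − (+1.860) = 7.54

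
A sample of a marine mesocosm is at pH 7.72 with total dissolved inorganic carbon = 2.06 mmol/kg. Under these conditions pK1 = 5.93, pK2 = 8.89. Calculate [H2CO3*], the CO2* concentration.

[CO2*] = 0.0308 mmol/kg

α₀ = 1 / (1 + K1/[H⁺] + K1K2/[H⁺]²) = 1 / (1 + 10^+1.79 + 10^+0.62)
   = 1 / (1 + 61.660 + 4.1687) = 1/66.828 = 0.01496
[CO2*] = α₀ × DIC = 0.01496 × 2.06 = 0.0308 mmol/kg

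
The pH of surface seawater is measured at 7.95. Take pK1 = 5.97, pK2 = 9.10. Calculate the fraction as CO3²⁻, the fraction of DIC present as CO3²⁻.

α₂ = 1 / (1 + [H⁺]/K2 + [H⁺]²/(K1K2)) = 1 / (1 + 10^+1.15 + 10^-0.83)
   = 1 / (1 + 14.125 + 0.14791) = 1/15.273 = 0.06547

α₂ = 0.0655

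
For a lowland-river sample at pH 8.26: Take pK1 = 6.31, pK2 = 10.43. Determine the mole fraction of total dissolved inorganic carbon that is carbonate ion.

α₂ = 1 / (1 + [H⁺]/K2 + [H⁺]²/(K1K2)) = 1 / (1 + 10^+2.17 + 10^+0.22)
   = 1 / (1 + 147.91 + 1.6596) = 1/150.57 = 0.006641

α₂ = 0.00664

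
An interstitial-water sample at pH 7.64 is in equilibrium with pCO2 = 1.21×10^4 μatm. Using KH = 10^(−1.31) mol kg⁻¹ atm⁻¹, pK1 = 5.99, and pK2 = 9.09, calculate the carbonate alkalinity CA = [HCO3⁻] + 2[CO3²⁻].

[CO2*] = KH · pCO2 = 10^(−1.31) × 1.21×10^4×10^-6 = 5.926×10^-4 mol/kg
α₀ = 1/(1 + K1/[H⁺] + K1K2/[H⁺]²) = 1/(1 + 10^+1.65 + 10^+0.20) = 0.02116
DIC = [CO2*]/α₀ = 5.926×10^-4 / 0.02116 = 28.00 mmol/kg
CA = (α₁ + 2α₂)·DIC = (0.9453 + 2×0.03354) × 28.00 = 28.4 mmol/kg

CA = 28.4 mmol/kg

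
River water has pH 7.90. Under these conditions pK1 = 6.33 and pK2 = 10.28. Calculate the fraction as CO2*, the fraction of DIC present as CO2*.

α₀ = 1 / (1 + K1/[H⁺] + K1K2/[H⁺]²) = 1 / (1 + 10^+1.57 + 10^-0.81)
   = 1 / (1 + 37.154 + 0.15488) = 1/38.308 = 0.02610

α₀ = 0.0261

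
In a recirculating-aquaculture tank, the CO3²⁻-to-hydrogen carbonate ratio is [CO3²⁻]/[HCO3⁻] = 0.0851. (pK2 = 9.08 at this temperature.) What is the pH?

pH = 8.01

From K2 = [H⁺][CO3²⁻]/[HCO3⁻]:  pH = pK2 + log₁₀([CO3²⁻]/[HCO3⁻])
log₁₀(0.0851) = -1.070
pH = 9.08 + (-1.070) = 8.01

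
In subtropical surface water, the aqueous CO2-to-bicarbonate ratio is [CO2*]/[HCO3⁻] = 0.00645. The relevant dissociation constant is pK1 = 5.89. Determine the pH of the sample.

From K1 = [H⁺][HCO3⁻]/[CO2*]:  pH = pK1 − log₁₀([CO2*]/[HCO3⁻])
log₁₀(0.00645) = -2.190
pH = 5.89 − (-2.190) = 8.08

pH = 8.08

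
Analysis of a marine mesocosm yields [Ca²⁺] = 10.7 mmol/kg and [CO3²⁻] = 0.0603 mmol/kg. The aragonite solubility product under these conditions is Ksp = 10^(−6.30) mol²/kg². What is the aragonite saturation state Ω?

Ksp = 10^(−6.30) = 5.012×10^-7
Ω = [Ca²⁺][CO3²⁻]/Ksp = (10.7×10^-3)(0.0603×10^-3) / 5.012×10^-7 = 1.29

Ω = 1.29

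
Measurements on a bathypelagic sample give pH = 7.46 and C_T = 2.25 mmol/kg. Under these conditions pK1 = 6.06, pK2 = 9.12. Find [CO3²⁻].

α₂ = 1 / (1 + [H⁺]/K2 + [H⁺]²/(K1K2)) = 1 / (1 + 10^+1.66 + 10^+0.26)
   = 1 / (1 + 45.709 + 1.8197) = 1/48.529 = 0.02061
[CO3²⁻] = α₂ × DIC = 0.02061 × 2.25 = 0.0464 mmol/kg

[CO3²⁻] = 0.0464 mmol/kg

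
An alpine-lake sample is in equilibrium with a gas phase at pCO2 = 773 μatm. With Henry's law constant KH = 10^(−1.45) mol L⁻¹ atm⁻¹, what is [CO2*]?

[CO2*] = 27.4 μmol/L

KH = 10^(−1.45) = 3.548×10^-2 mol L⁻¹ atm⁻¹
[CO2*] = KH · pCO2 = 3.548×10^-2 × 773×10^-6 atm = 2.74×10^-5 mol/L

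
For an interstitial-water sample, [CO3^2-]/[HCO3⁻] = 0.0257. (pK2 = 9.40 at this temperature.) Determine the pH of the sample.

From K2 = [H⁺][CO3^2-]/[HCO3⁻]:  pH = pK2 + log₁₀([CO3^2-]/[HCO3⁻])
log₁₀(0.0257) = -1.590
pH = 9.40 + (-1.590) = 7.81

pH = 7.81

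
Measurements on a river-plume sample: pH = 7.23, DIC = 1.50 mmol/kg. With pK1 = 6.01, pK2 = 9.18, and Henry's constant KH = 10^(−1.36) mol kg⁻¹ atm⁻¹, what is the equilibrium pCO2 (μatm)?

pCO2 = 1930 μatm

α₀ = 1 / (1 + K1/[H⁺] + K1K2/[H⁺]²) = 1 / (1 + 10^+1.22 + 10^-0.73)
   = 1 / (1 + 16.596 + 0.18621) = 1/17.782 = 0.05624
[CO2*] = α₀ × DIC = 0.05624 × 1.50 = 0.08435 mmol/kg
pCO2 = [CO2*]/KH = 8.435×10^-5 / 4.365×10^-2 = 1930 μatm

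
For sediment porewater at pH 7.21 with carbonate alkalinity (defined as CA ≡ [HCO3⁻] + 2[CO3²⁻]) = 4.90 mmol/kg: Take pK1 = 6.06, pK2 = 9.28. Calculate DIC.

DIC = 5.20 mmol/kg

CA = [HCO3⁻] + 2[CO3²⁻] = (α₁ + 2α₂)·DIC
At pH 7.21: [H⁺]/K1 = 10^-1.15 = 0.070795, K2/[H⁺] = 10^-2.07 = 0.0085114
α₁ = 1/(1 + 0.070795 + 0.0085114) = 1/1.0793 = 0.9265; α₂ = α₁·K2/[H⁺] = 0.007886
α₁ + 2α₂ = 0.9423
DIC = CA / (α₁ + 2α₂) = 4.90 / 0.9423 = 5.20 mmol/kg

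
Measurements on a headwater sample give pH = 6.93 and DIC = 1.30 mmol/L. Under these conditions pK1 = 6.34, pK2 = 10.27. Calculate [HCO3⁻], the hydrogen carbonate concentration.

[HCO3⁻] = 1.03 mmol/L

α₁ = 1 / (1 + [H⁺]/K1 + K2/[H⁺]) = 1 / (1 + 10^-0.59 + 10^-3.34)
   = 1 / (1 + 0.25704 + 0.00045709) = 1/1.2575 = 0.7952
[HCO3⁻] = α₁ × DIC = 0.7952 × 1.30 = 1.03 mmol/L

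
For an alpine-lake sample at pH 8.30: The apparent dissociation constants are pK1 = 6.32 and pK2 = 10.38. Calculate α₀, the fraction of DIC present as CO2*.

α₀ = 1 / (1 + K1/[H⁺] + K1K2/[H⁺]²) = 1 / (1 + 10^+1.98 + 10^-0.10)
   = 1 / (1 + 95.499 + 0.79433) = 1/97.294 = 0.01028

α₀ = 0.0103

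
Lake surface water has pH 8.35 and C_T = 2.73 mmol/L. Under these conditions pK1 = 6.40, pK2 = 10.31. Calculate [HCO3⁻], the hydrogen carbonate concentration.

α₁ = 1 / (1 + [H⁺]/K1 + K2/[H⁺]) = 1 / (1 + 10^-1.95 + 10^-1.96)
   = 1 / (1 + 0.011220 + 0.010965) = 1/1.0222 = 0.9783
[HCO3⁻] = α₁ × DIC = 0.9783 × 2.73 = 2.67 mmol/L

[HCO3⁻] = 2.67 mmol/L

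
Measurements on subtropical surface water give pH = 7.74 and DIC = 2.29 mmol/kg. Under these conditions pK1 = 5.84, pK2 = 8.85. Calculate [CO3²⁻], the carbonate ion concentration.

[CO3²⁻] = 0.163 mmol/kg

α₂ = 1 / (1 + [H⁺]/K2 + [H⁺]²/(K1K2)) = 1 / (1 + 10^+1.11 + 10^-0.79)
   = 1 / (1 + 12.882 + 0.16218) = 1/14.045 = 0.07120
[CO3²⁻] = α₂ × DIC = 0.07120 × 2.29 = 0.163 mmol/kg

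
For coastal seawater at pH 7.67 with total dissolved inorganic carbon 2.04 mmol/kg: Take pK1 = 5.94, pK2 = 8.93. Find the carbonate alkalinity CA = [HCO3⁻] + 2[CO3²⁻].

CA = [HCO3⁻] + 2[CO3²⁻] = (α₁ + 2α₂)·DIC
At pH 7.67: [H⁺]/K1 = 10^-1.73 = 0.018621, K2/[H⁺] = 10^-1.26 = 0.054954
α₁ = 1/(1 + 0.018621 + 0.054954) = 1/1.0736 = 0.9315; α₂ = α₁·K2/[H⁺] = 0.05119
α₁ + 2α₂ = 1.0338
CA = 1.0338 × 2.04 = 2.11 mmol/kg

CA = 2.11 mmol/kg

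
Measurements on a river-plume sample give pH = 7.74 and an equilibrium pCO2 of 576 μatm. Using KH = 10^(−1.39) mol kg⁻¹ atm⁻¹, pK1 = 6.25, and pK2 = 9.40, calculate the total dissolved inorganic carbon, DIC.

[CO2*] = KH · pCO2 = 10^(−1.39) × 576×10^-6 = 2.347×10^-5 mol/kg
α₀ = 1/(1 + K1/[H⁺] + K1K2/[H⁺]²) = 1/(1 + 10^+1.49 + 10^-0.17) = 0.03069
DIC = [CO2*]/α₀ = 2.347×10^-5 / 0.03069 = 0.764 mmol/kg

DIC = 0.764 mmol/kg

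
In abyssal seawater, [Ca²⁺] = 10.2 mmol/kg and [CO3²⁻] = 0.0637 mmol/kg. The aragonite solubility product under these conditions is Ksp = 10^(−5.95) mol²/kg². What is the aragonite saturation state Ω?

Ksp = 10^(−5.95) = 1.122×10^-6
Ω = [Ca²⁺][CO3²⁻]/Ksp = (10.2×10^-3)(0.0637×10^-3) / 1.122×10^-6 = 0.579

Ω = 0.579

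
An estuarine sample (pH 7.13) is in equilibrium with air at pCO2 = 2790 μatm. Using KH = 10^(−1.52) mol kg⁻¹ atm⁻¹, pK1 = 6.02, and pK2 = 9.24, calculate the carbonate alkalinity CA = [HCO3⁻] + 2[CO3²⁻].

[CO2*] = KH · pCO2 = 10^(−1.52) × 2790×10^-6 = 8.426×10^-5 mol/kg
α₀ = 1/(1 + K1/[H⁺] + K1K2/[H⁺]²) = 1/(1 + 10^+1.11 + 10^-1.00) = 0.07152
DIC = [CO2*]/α₀ = 8.426×10^-5 / 0.07152 = 1.178 mmol/kg
CA = (α₁ + 2α₂)·DIC = (0.9213 + 2×0.007152) × 1.178 = 1.10 mmol/kg

CA = 1.10 mmol/kg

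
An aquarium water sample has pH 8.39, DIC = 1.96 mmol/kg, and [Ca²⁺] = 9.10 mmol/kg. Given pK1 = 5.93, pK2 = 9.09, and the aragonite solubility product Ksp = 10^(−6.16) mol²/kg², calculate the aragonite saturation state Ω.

α₂ = 1 / (1 + [H⁺]/K2 + [H⁺]²/(K1K2)) = 1 / (1 + 10^+0.70 + 10^-1.76)
   = 1 / (1 + 5.0119 + 0.017378) = 1/6.0293 = 0.1659
[CO3²⁻] = α₂ × DIC = 0.1659 × 1.96 = 0.3251 mmol/kg
Ksp = 10^(−6.16) = 6.918×10^-7
Ω = [Ca²⁺][CO3²⁻]/Ksp = (9.10×10^-3)(3.251×10^-4) / 6.918×10^-7 = 4.28

Ω = 4.28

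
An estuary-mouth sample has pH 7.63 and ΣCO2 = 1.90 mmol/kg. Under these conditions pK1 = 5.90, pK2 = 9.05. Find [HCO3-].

α₁ = 1 / (1 + [H⁺]/K1 + K2/[H⁺]) = 1 / (1 + 10^-1.73 + 10^-1.42)
   = 1 / (1 + 0.018621 + 0.038019) = 1/1.0566 = 0.9464
[HCO3⁻] = α₁ × DIC = 0.9464 × 1.90 = 1.80 mmol/kg

[HCO3⁻] = 1.80 mmol/kg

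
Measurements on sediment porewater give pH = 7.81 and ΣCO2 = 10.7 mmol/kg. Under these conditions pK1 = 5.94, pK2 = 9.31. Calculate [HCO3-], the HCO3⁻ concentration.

α₁ = 1 / (1 + [H⁺]/K1 + K2/[H⁺]) = 1 / (1 + 10^-1.87 + 10^-1.50)
   = 1 / (1 + 0.013490 + 0.031623) = 1/1.0451 = 0.9568
[HCO3⁻] = α₁ × DIC = 0.9568 × 10.7 = 10.2 mmol/kg

[HCO3⁻] = 10.2 mmol/kg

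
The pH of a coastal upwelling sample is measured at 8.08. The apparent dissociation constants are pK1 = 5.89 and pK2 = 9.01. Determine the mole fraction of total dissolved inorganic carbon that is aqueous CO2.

α₀ = 1 / (1 + K1/[H⁺] + K1K2/[H⁺]²) = 1 / (1 + 10^+2.19 + 10^+1.26)
   = 1 / (1 + 154.88 + 18.197) = 1/174.08 = 0.005745

α₀ = 0.00574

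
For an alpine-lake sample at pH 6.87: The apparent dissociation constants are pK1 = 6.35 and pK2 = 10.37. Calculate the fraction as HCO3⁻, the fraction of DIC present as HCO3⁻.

α₁ = 1 / (1 + [H⁺]/K1 + K2/[H⁺]) = 1 / (1 + 10^-0.52 + 10^-3.50)
   = 1 / (1 + 0.30200 + 0.00031623) = 1/1.3023 = 0.7679

α₁ = 0.768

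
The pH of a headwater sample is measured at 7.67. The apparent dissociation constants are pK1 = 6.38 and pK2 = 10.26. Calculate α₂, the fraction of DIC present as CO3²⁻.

α₂ = 1 / (1 + [H⁺]/K2 + [H⁺]²/(K1K2)) = 1 / (1 + 10^+2.59 + 10^+1.30)
   = 1 / (1 + 389.05 + 19.953) = 1/410.00 = 0.002439

α₂ = 0.00244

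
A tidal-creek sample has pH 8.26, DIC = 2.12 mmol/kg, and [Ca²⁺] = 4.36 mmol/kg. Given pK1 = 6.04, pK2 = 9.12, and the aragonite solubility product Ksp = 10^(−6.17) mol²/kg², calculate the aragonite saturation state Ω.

α₂ = 1 / (1 + [H⁺]/K2 + [H⁺]²/(K1K2)) = 1 / (1 + 10^+0.86 + 10^-1.36)
   = 1 / (1 + 7.2444 + 0.043652) = 1/8.2880 = 0.1207
[CO3²⁻] = α₂ × DIC = 0.1207 × 2.12 = 0.2558 mmol/kg
Ksp = 10^(−6.17) = 6.761×10^-7
Ω = [Ca²⁺][CO3²⁻]/Ksp = (4.36×10^-3)(2.558×10^-4) / 6.761×10^-7 = 1.65

Ω = 1.65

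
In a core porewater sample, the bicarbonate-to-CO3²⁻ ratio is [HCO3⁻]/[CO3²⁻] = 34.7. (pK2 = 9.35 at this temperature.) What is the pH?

From K2 = [H⁺][CO3²⁻]/[HCO3⁻]:  pH = pK2 − log₁₀([HCO3⁻]/[CO3²⁻])
log₁₀(34.7) = +1.540
pH = 9.35 − (+1.540) = 7.81

pH = 7.81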